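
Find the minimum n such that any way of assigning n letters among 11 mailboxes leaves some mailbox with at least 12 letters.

With 121 letters one could put exactly 11 in each of the 11 mailboxes, and no mailbox would reach 12.
One more letter must land in a mailbox that already has 11, giving it 12.
So 11 × 11 + 1 = 122 letters are required.

122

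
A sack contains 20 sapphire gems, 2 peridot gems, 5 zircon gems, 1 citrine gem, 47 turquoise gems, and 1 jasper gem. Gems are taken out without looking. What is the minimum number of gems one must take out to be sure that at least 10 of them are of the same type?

By pigeonhole, put each drawn gem into a box by type. The largest draw with every box below 10 takes min(count, 9) from each type; types with fewer than 9 contribute all they have.
Σ min(cᵢ, 9) = 9 + 2 + 5 + 1 + 9 + 1 = 27.
Draw number 27 + 1 = 28 must push one box to 10.

28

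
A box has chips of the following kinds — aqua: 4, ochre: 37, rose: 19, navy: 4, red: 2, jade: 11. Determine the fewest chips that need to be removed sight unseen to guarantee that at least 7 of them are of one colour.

29

Put each drawn chip into a box by colour. The largest draw with every box below 7 takes min(count, 6) from each colour; colours with fewer than 6 contribute all they have.
Σ min(cᵢ, 6) = 4 + 6 + 6 + 4 + 2 + 6 = 28.
Draw number 28 + 1 = 29 must push one box to 7.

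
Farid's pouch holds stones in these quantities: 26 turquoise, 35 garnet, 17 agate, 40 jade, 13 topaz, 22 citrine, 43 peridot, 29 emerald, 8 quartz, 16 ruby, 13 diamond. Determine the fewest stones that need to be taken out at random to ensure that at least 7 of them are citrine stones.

247

In the worst case for collecting citrine stones, every non-citrine stone comes out first.
There are 26 + 35 + 17 + 40 + 13 + 43 + 29 + 8 + 16 + 13 = 240 non-citrine stones altogether.
After those, each further stone must be citrine, so 240 + 7 = 247 draws guarantee 7 citrine stones.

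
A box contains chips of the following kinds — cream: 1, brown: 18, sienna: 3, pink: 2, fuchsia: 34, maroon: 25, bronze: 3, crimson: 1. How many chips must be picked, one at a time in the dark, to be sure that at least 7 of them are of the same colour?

Pigeonhole: put each drawn chip into a box by colour. The largest draw with every box below 7 takes min(count, 6) from each colour; colours with fewer than 6 contribute all they have.
Σ min(cᵢ, 6) = 1 + 6 + 3 + 2 + 6 + 6 + 3 + 1 = 28.
Draw number 28 + 1 = 29 must push one box to 7.

29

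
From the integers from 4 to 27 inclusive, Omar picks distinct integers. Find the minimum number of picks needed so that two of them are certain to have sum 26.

Group the elements by complementary pair {x, 26−x}: {4,22}, {5,21}, {6,20}, …, giving 9 two-element pairs; the single value 13 (it cannot pair with itself since the integers are distinct); and 5 integers whose partner 26−x falls outside [4,27].
Pigeonhole: treating each of those 15 groups as a pigeonhole, one can pick one integer per group — 15 integers — with no two summing to 26.
The 16th integer lands in an occupied pair, forcing a sum of 26.

16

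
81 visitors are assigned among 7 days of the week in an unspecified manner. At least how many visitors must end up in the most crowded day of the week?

The 7 days of the week are the holes and the 81 visitors are the pigeons.
If every day of the week held at most 11 visitors, the total would be at most 7 × 11 = 77, which is less than 81.
So some day of the week holds at least ⌈81/7⌉ = 12 visitors.

12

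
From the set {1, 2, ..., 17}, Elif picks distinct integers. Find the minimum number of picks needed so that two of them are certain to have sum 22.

Group the elements by complementary pair {x, 22−x}: {5,17}, {6,16}, {7,15}, …, giving 6 two-element pairs, the single value 11 (it cannot pair with itself since the integers are distinct), and 4 integers whose partner 22−x falls outside [1,17].
By pigeonhole, treating each of those 11 groups as a pigeonhole, one can pick one integer per group — 11 integers — with no two summing to 22.
The 12th integer lands in an occupied pair, forcing a sum of 22.

12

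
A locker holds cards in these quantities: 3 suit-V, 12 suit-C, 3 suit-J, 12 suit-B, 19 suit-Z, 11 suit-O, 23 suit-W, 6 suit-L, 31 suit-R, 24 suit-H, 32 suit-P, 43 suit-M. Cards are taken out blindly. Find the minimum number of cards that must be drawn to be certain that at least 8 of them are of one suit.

76

An adversary could hand out at most 7 cards per suit (suit-V, suit-J, suit-L run out sooner): 3 + 7 + 3 + 7 + 7 + 7 + 7 + 6 + 7 + 7 + 7 + 7 = 75 cards and still no suit has 8.
One more card lands in a suit already at 7, so 76 draws are enough and 75 are not.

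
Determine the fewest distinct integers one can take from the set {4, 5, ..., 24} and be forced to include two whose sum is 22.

15

Two chosen integers sum to 22 exactly when both halves of some pair {x, 22−x} with 4 ≤ x ≤ 22−x ≤ 18 are chosen — 7 such pairs.
The remaining 7 elements (those with no distinct partner in range) can never complete a 22-sum, so the worst case takes all of them and one from each pair: 7 + 7 = 14.
Pigeonhole: the 15th integer has to be the second member of some pair, so 14 + 1 = 15.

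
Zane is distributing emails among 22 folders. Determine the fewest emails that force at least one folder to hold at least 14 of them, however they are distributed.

287

With 286 emails one could put exactly 13 in each of the 22 folders, and no folder would reach 14.
By the pigeonhole principle, one more email must land in a folder that already has 13, giving it 14.
So 22 × 13 + 1 = 287 emails are required.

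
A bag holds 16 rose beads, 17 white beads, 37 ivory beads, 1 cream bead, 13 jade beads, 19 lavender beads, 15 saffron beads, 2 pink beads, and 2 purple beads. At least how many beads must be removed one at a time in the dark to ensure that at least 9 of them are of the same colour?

Put each drawn bead into a box by colour. The largest draw with every box below 9 takes min(count, 8) from each colour; colours with fewer than 8 contribute all they have.
Σ min(cᵢ, 8) = 8 + 8 + 8 + 1 + 8 + 8 + 8 + 2 + 2 = 53.
Draw number 53 + 1 = 54 must push one box to 9.

54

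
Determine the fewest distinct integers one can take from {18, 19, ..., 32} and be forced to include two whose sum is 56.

A set avoiding the sum 56 can contain at most one of each pair {x, 56−x}, plus the 7 elements whose complement lies outside the range or equal to its own complement.
The integers 18, …, 28 (11 of them) are such a set: any two sum to at least 18+19 = 37 and at most 27+28 = 55 < 56.
Any 12th integer completes one of the 4 pairs, so 12 choices force a sum of 56.

12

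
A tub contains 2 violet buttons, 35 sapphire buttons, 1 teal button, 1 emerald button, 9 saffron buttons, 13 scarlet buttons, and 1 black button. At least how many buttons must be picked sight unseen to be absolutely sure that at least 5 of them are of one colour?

Put each drawn button into a box by colour. The largest draw with every box below 5 takes min(count, 4) from each colour; colours with fewer than 4 contribute all they have.
Σ min(cᵢ, 4) = 2 + 4 + 1 + 1 + 4 + 4 + 1 = 17.
Draw number 17 + 1 = 18 must push one box to 5.

18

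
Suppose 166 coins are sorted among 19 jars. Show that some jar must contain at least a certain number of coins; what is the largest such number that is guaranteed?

The 19 jars are the holes and the 166 coins are the pigeons.
If every jar held at most 8 coins, the total would be at most 19 × 8 = 152, which is less than 166.
So some jar holds at least ⌈166/19⌉ = 9 coins.

9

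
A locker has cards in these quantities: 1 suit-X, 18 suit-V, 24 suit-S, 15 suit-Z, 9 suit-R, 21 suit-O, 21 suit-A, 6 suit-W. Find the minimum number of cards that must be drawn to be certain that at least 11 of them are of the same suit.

Put each drawn card into a box by suit. The largest draw with every box below 11 takes min(count, 10) from each suit; suits with fewer than 10 contribute all they have.
Σ min(cᵢ, 10) = 1 + 10 + 10 + 10 + 9 + 10 + 10 + 6 = 66.
Draw number 66 + 1 = 67 must push one box to 11.

67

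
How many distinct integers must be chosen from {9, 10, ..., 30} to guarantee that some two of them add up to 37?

Group the elements by complementary pair {x, 37−x}: {9,28}, {10,27}, {11,26}, …, giving 10 two-element pairs and 2 integers whose partner 37−x falls outside [9,30].
By pigeonhole, treating each of those 12 groups as a pigeonhole, one can pick one integer per group — 12 integers — with no two summing to 37.
The 13th integer lands in an occupied pair, forcing a sum of 37.

13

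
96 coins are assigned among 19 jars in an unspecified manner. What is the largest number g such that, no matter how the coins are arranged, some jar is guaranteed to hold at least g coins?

6

By the pigeonhole principle, the 19 jars are the holes and the 96 coins are the pigeons.
If every jar held at most 5 coins, the total would be at most 19 × 5 = 95, which is less than 96.
So some jar holds at least ⌈96/19⌉ = 6 coins.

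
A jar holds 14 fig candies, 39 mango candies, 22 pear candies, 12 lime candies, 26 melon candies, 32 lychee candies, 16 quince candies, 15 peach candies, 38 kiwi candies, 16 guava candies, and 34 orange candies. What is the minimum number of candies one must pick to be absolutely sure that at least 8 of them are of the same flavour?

Put each drawn candy into a box by flavour. The largest draw with every box below 8 takes min(count, 7) from each flavour.
Σ min(cᵢ, 7) = 7 + 7 + 7 + 7 + 7 + 7 + 7 + 7 + 7 + 7 + 7 = 77.
Draw number 77 + 1 = 78 must push one box to 8.

78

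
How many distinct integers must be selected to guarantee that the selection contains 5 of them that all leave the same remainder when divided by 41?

By pigeonhole, the 41 residue classes mod 41 are the pigeonholes.
With 164 integers one could put 4 in each residue class and have no class reach 5.
The 165th integer pushes some class to 5, so 41·4 + 1 = 165.

165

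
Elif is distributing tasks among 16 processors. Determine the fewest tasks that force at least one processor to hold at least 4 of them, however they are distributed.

With 48 tasks one could put exactly 3 in each of the 16 processors, and no processor would reach 4.
One more task must land in a processor that already has 3, giving it 4.
So 16 × 3 + 1 = 49 tasks are required.

49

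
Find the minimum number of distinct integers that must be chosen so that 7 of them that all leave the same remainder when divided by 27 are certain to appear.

By pigeonhole, the 27 residue classes mod 27 are the pigeonholes.
With 162 integers one could put 6 in each residue class and have no class reach 7.
The 163rd integer pushes some class to 7, so 27·6 + 1 = 163.

163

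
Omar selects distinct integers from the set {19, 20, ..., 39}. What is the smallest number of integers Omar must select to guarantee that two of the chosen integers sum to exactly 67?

16

Two chosen integers sum to 67 exactly when both halves of some pair {x, 67−x} with 28 ≤ x ≤ 67−x ≤ 39 are chosen — 6 such pairs.
The remaining 9 elements (those with no distinct partner in range) can never complete a 67-sum, so the worst case takes all of them and one from each pair: 9 + 6 = 15.
By pigeonhole, the 16th integer has to be the second member of some pair, so 15 + 1 = 16.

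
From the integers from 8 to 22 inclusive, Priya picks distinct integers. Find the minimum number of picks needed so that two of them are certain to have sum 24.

12

Group the elements by complementary pair {x, 24−x}: {8,16}, {9,15}, {10,14}, …, giving 4 two-element pairs; the single value 12 (it cannot pair with itself since the integers are distinct); and 6 integers whose partner 24−x falls outside [8,22].
By the pigeonhole principle, treating each of those 11 groups as a pigeonhole, one can pick one integer per group — 11 integers — with no two summing to 24.
The 12th integer lands in an occupied pair, forcing a sum of 24.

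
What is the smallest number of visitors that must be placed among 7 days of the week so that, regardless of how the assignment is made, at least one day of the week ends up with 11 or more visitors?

71

With 70 visitors one could put exactly 10 in each of the 7 days of the week, and no day of the week would reach 11.
Pigeonhole: one more visitor must land in a day of the week that already has 10, giving it 11.
So 7 × 10 + 1 = 71 visitors are required.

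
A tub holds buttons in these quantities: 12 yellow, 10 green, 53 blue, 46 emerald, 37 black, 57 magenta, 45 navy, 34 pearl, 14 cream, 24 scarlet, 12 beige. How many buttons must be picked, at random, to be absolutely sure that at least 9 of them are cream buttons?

339

In the worst case for collecting cream buttons, every non-cream button comes out first.
There are 12 + 10 + 53 + 46 + 37 + 57 + 45 + 34 + 24 + 12 = 330 non-cream buttons altogether.
After those, each further button must be cream, so 330 + 9 = 339 draws guarantee 9 cream buttons.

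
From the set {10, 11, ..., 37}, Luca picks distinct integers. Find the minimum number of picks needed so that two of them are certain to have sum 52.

A set avoiding the sum 52 can contain at most one of each pair {x, 52−x}, plus the 6 elements whose complement lies outside the range or equal to its own complement.
The integers 10, …, 26 (17 of them) are such a set: any two sum to at least 10+11 = 21 and at most 25+26 = 51 < 52.
By pigeonhole, any 18th integer completes one of the 11 pairs, so 18 choices force a sum of 52.

18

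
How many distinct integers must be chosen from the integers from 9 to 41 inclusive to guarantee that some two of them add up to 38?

24

A set avoiding the sum 38 can contain at most one of each pair {x, 38−x}, plus the 13 elements whose complement lies outside the range or equal to its own complement.
The integers 19, …, 41 (23 of them) are such a set: any two sum to at least 19+20 = 39 > 38.
Any 24th integer completes one of the 10 pairs, so 24 choices force a sum of 38.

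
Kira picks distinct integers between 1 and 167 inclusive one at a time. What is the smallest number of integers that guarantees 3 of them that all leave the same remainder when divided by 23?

47

The 23 residue classes mod 23 are the pigeonholes.
With 46 integers one could put 2 in each residue class and have no class reach 3.
The 47th integer pushes some class to 3, so 23·2 + 1 = 47.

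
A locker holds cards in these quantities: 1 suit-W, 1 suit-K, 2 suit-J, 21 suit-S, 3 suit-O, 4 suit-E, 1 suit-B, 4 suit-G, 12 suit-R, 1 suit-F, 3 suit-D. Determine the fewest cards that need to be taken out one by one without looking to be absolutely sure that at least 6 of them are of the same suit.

31

Put each drawn card into a box by suit. The largest draw with every box below 6 takes min(count, 5) from each suit; suits with fewer than 5 contribute all they have.
Σ min(cᵢ, 5) = 1 + 1 + 2 + 5 + 3 + 4 + 1 + 4 + 5 + 1 + 3 = 30.
Draw number 30 + 1 = 31 must push one box to 6.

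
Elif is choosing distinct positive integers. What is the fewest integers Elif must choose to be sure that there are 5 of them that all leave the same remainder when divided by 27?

The 27 residue classes mod 27 are the pigeonholes.
With 108 integers one could put 4 in each residue class and have no class reach 5.
The 109th integer pushes some class to 5, so 27·4 + 1 = 109.

109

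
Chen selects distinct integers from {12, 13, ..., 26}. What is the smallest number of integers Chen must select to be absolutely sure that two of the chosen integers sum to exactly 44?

Group the elements by complementary pair {x, 44−x}: {18,26}, {19,25}, {20,24}, …, giving 4 two-element pairs, the single value 22 (it cannot pair with itself since the integers are distinct), and 6 integers whose partner 44−x falls outside [12,26].
Treating each of those 11 groups as a pigeonhole, one can pick one integer per group — 11 integers — with no two summing to 44.
The 12th integer lands in an occupied pair, forcing a sum of 44.

12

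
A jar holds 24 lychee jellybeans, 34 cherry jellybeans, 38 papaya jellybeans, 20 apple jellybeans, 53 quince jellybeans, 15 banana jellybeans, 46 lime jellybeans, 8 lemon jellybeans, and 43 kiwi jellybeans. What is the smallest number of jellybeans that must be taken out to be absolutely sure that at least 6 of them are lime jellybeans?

In the worst case for collecting lime jellybeans, every non-lime jellybean comes out first.
There are 24 + 34 + 38 + 20 + 53 + 15 + 8 + 43 = 235 non-lime jellybeans altogether.
After those, each further jellybean must be lime, so 235 + 6 = 241 draws guarantee 6 lime jellybeans.

241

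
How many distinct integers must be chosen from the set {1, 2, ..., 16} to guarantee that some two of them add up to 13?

Group the elements by complementary pair {x, 13−x}: {1,12}, {2,11}, {3,10}, …, giving 6 two-element pairs and 4 integers whose partner 13−x falls outside [1,16].
By the pigeonhole principle, treating each of those 10 groups as a pigeonhole, one can pick one integer per group — 10 integers — with no two summing to 13.
The 11th integer lands in an occupied pair, forcing a sum of 13.

11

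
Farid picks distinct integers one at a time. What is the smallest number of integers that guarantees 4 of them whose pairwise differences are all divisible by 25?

76

Integers whose pairwise differences are multiples of 25 are exactly those sharing a remainder mod 25. Pigeonhole: the 25 residue classes mod 25 are the pigeonholes.
With 75 integers one could put 3 in each residue class and have no class reach 4.
The 76th integer pushes some class to 4, so 25·3 + 1 = 76.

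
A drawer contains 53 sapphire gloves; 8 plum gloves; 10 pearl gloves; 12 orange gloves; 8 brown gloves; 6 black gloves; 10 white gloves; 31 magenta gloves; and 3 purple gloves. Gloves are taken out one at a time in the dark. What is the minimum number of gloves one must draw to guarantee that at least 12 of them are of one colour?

The 9 colours are the holes; the gloves drawn are the pigeons.
To avoid 12 of any one colour, the worst case takes at most 11 of each colour, or every glove of a colour that has fewer than 11.
That gives 11 + 8 + 10 + 11 + 8 + 6 + 10 + 11 + 3 = 78 gloves with no colour reaching 12.
The next glove forces some colour to 12, so 78 + 1 = 79.

79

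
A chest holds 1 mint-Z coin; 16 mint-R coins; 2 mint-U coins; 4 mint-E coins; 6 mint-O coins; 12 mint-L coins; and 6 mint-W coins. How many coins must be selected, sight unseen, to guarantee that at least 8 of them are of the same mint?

34

An adversary could hand out at most 7 coins per mint (5 mints run out sooner): 1 + 7 + 2 + 4 + 6 + 7 + 6 = 33 coins and still no mint has 8.
By the pigeonhole principle, one more coin lands in a mint already at 7, so 34 draws are enough and 33 are not.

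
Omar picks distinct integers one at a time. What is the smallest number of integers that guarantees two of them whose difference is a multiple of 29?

Integers whose pairwise differences are multiples of 29 are exactly those sharing a remainder mod 29. By pigeonhole, the 29 residue classes mod 29 are the pigeonholes.
With 29 integers one could put 1 in each residue class and have no class reach 2.
The 30th integer pushes some class to 2, so 29·1 + 1 = 30.

30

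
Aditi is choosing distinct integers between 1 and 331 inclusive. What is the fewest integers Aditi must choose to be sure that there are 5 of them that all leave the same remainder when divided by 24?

97

The 24 residue classes mod 24 are the pigeonholes.
With 96 integers one could put 4 in each residue class and have no class reach 5.
The 97th integer pushes some class to 5, so 24·4 + 1 = 97.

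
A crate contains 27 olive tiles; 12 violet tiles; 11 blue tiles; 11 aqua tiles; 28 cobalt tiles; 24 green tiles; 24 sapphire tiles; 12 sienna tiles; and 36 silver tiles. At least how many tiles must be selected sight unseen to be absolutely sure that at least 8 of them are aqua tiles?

182

In the worst case for collecting aqua tiles, every non-aqua tile comes out first.
There are 27 + 12 + 11 + 28 + 24 + 24 + 12 + 36 = 174 non-aqua tiles altogether.
After those, each further tile must be aqua, so 174 + 8 = 182 draws guarantee 8 aqua tiles.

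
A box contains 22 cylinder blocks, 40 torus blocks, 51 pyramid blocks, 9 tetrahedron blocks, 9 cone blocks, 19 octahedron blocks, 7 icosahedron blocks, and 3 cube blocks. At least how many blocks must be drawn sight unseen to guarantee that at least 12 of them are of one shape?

An adversary could hand out at most 11 blocks per shape (4 shapes run out sooner): 11 + 11 + 11 + 9 + 9 + 11 + 7 + 3 = 72 blocks and still no shape has 12.
One more block lands in a shape already at 11, so 73 draws are enough and 72 are not.

73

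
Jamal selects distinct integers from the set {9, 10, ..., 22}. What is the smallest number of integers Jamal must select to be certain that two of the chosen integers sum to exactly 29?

Two chosen integers sum to 29 exactly when both halves of some pair {x, 29−x} with 9 ≤ x ≤ 29−x ≤ 20 are chosen — 6 such pairs.
The remaining 2 elements (those with no distinct partner in range) can never complete a 29-sum, so the worst case takes all of them and one from each pair: 2 + 6 = 8.
The 9th integer has to be the second member of some pair, so 8 + 1 = 9.

9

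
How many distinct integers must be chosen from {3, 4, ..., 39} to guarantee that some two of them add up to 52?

25

Group the elements by complementary pair {x, 52−x}: {13,39}, {14,38}, {15,37}, …, giving 13 two-element pairs, the single value 26 (it cannot pair with itself since the integers are distinct), and 10 integers whose partner 52−x falls outside [3,39].
Pigeonhole: treating each of those 24 groups as a pigeonhole, one can pick one integer per group — 24 integers — with no two summing to 52.
The 25th integer lands in an occupied pair, forcing a sum of 52.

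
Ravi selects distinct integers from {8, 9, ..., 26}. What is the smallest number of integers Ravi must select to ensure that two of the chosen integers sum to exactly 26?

Group the elements by complementary pair {x, 26−x}: {8,18}, {9,17}, {10,16}, …, giving 5 two-element pairs, the single value 13 (it cannot pair with itself since the integers are distinct), and 8 integers whose partner 26−x falls outside [8,26].
Treating each of those 14 groups as a pigeonhole, one can pick one integer per group — 14 integers — with no two summing to 26.
The 15th integer lands in an occupied pair, forcing a sum of 26.

15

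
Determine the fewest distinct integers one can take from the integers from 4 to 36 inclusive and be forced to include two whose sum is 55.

25

Group the elements by complementary pair {x, 55−x}: {19,36}, {20,35}, {21,34}, …, giving 9 two-element pairs and 15 integers whose partner 55−x falls outside [4,36].
By the pigeonhole principle, treating each of those 24 groups as a pigeonhole, one can pick one integer per group — 24 integers — with no two summing to 55.
The 25th integer lands in an occupied pair, forcing a sum of 55.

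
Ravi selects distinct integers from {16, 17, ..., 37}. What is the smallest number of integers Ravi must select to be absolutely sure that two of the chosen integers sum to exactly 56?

A set avoiding the sum 56 can contain at most one of each pair {x, 56−x}, plus the 4 elements whose complement lies outside the range or equal to its own complement.
The integers 16, …, 28 (13 of them) are such a set: any two sum to at least 16+17 = 33 and at most 27+28 = 55 < 56.
By pigeonhole, any 14th integer completes one of the 9 pairs, so 14 choices force a sum of 56.

14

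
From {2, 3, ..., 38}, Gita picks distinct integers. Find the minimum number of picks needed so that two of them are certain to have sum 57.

28

Group the elements by complementary pair {x, 57−x}: {19,38}, {20,37}, {21,36}, …, giving 10 two-element pairs and 17 integers whose partner 57−x falls outside [2,38].
Treating each of those 27 groups as a pigeonhole, one can pick one integer per group — 27 integers — with no two summing to 57.
The 28th integer lands in an occupied pair, forcing a sum of 57.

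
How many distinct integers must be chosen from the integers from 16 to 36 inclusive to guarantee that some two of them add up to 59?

15

A set avoiding the sum 59 can contain at most one of each pair {x, 59−x}, plus the 7 elements whose complement lies outside the range.
The integers 16, …, 29 (14 of them) are such a set: any two sum to at least 16+17 = 33 and at most 28+29 = 57 < 59.
By the pigeonhole principle, any 15th integer completes one of the 7 pairs, so 15 choices force a sum of 59.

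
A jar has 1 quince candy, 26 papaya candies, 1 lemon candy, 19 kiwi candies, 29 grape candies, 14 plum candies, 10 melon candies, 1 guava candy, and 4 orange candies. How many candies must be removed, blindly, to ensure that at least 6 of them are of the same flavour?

An adversary could hand out at most 5 candies per flavour (4 flavours run out sooner): 1 + 5 + 1 + 5 + 5 + 5 + 5 + 1 + 4 = 32 candies and still no flavour has 6.
One more candy lands in a flavour already at 5, so 33 draws are enough and 32 are not.

33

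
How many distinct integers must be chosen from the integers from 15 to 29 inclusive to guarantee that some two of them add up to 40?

Two chosen integers sum to 40 exactly when both halves of some pair {x, 40−x} with 15 ≤ x ≤ 40−x ≤ 25 are chosen — 5 such pairs.
The remaining 5 elements (those with no distinct partner in range) can never complete a 40-sum, so the worst case takes all of them and one from each pair: 5 + 5 = 10.
By the pigeonhole principle, the 11th integer has to be the second member of some pair, so 10 + 1 = 11.

11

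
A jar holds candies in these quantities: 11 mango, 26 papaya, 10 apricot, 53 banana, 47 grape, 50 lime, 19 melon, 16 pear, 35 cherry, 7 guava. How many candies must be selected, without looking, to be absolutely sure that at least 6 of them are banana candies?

In the worst case for collecting banana candies, every non-banana candy comes out first.
There are 11 + 26 + 10 + 47 + 50 + 19 + 16 + 35 + 7 = 221 non-banana candies altogether.
After those, each further candy must be banana, so 221 + 6 = 227 draws guarantee 6 banana candies.

227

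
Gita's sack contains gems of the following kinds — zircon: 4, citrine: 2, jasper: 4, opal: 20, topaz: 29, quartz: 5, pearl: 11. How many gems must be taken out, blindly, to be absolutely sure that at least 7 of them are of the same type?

The 7 types are the holes; the gems drawn are the pigeons.
To avoid 7 of any one type, the worst case takes at most 6 of each type, or every gem of a type that has fewer than 6.
That gives 4 + 2 + 4 + 6 + 6 + 5 + 6 = 33 gems with no type reaching 7.
The next gem forces some type to 7, so 33 + 1 = 34.

34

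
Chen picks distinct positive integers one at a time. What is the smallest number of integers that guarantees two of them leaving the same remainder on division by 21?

Pigeonhole: the 21 residue classes mod 21 are the pigeonholes.
With 21 integers one could put 1 in each residue class and have no class reach 2.
The 22nd integer pushes some class to 2, so 21·1 + 1 = 22.

22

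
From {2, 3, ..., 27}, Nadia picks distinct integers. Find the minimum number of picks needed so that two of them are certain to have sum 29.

14

Two chosen integers sum to 29 exactly when both halves of some pair {x, 29−x} with 2 ≤ x ≤ 29−x ≤ 27 are chosen — 13 such pairs.
Every element belongs to one of those pairs, so the worst case picks one from each: 13 integers.
The 14th integer has to be the second member of some pair, so 13 + 1 = 14.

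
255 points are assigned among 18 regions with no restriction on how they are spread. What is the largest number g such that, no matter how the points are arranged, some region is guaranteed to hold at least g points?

By pigeonhole, the 18 regions are the holes and the 255 points are the pigeons.
If every region held at most 14 points, the total would be at most 18 × 14 = 252, which is less than 255.
So some region holds at least ⌈255/18⌉ = 15 points.

15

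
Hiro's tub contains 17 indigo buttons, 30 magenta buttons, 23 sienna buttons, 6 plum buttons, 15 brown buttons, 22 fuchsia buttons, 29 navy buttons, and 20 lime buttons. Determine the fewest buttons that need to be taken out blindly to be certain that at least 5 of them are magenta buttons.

In the worst case for collecting magenta buttons, every non-magenta button comes out first.
There are 17 + 23 + 6 + 15 + 22 + 29 + 20 = 132 non-magenta buttons altogether.
After those, each further button must be magenta, so 132 + 5 = 137 draws guarantee 5 magenta buttons.

137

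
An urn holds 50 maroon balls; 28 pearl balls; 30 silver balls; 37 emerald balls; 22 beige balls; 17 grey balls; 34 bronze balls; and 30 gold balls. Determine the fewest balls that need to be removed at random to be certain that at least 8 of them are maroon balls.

206

In the worst case for collecting maroon balls, every non-maroon ball comes out first.
There are 28 + 30 + 37 + 22 + 17 + 34 + 30 = 198 non-maroon balls altogether.
After those, each further ball must be maroon, so 198 + 8 = 206 draws guarantee 8 maroon balls.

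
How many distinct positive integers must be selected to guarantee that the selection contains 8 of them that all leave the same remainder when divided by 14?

99

The 14 residue classes mod 14 are the pigeonholes.
With 98 integers one could put 7 in each residue class and have no class reach 8.
The 99th integer pushes some class to 8, so 14·7 + 1 = 99.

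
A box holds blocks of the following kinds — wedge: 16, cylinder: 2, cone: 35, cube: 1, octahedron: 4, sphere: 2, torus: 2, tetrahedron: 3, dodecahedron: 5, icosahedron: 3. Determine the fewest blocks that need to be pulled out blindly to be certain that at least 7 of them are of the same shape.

Pigeonhole: the 10 shapes are the holes; the blocks drawn are the pigeons.
To avoid 7 of any one shape, the worst case takes at most 6 of each shape, or every block of a shape that has fewer than 6.
That gives 6 + 2 + 6 + 1 + 4 + 2 + 2 + 3 + 5 + 3 = 34 blocks with no shape reaching 7.
The next block forces some shape to 7, so 34 + 1 = 35.

35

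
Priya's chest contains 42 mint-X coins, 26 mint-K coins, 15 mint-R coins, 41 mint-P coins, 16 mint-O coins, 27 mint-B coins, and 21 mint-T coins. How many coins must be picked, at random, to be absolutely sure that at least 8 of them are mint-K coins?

170

In the worst case for collecting mint-K coins, every non-mint-K coin comes out first.
There are 42 + 15 + 41 + 16 + 27 + 21 = 162 non-mint-K coins altogether.
After those, each further coin must be mint-K, so 162 + 8 = 170 draws guarantee 8 mint-K coins.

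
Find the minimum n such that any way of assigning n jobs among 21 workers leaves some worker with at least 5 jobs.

85

With 84 jobs one could put exactly 4 in each of the 21 workers, and no worker would reach 5.
One more job must land in a worker that already has 4, giving it 5.
So 21 × 4 + 1 = 85 jobs are required.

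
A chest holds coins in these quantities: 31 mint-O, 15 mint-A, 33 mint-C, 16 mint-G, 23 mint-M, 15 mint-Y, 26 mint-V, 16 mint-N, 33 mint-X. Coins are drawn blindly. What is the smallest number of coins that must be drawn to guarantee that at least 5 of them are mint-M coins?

In the worst case for collecting mint-M coins, every non-mint-M coin comes out first.
There are 31 + 15 + 33 + 16 + 15 + 26 + 16 + 33 = 185 non-mint-M coins altogether.
After those, each further coin must be mint-M, so 185 + 5 = 190 draws guarantee 5 mint-M coins.

190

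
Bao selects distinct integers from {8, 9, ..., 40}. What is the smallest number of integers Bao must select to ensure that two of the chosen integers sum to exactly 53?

20

Group the elements by complementary pair {x, 53−x}: {13,40}, {14,39}, {15,38}, …, giving 14 two-element pairs and 5 integers whose partner 53−x falls outside [8,40].
Treating each of those 19 groups as a pigeonhole, one can pick one integer per group — 19 integers — with no two summing to 53.
The 20th integer lands in an occupied pair, forcing a sum of 53.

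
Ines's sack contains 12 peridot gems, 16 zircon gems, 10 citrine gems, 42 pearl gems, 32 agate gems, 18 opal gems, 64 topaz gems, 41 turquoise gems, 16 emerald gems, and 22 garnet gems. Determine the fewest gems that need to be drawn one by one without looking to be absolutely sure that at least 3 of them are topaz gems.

In the worst case for collecting topaz gems, every non-topaz gem comes out first.
There are 12 + 16 + 10 + 42 + 32 + 18 + 41 + 16 + 22 = 209 non-topaz gems altogether.
After those, each further gem must be topaz, so 209 + 3 = 212 draws guarantee 3 topaz gems.

212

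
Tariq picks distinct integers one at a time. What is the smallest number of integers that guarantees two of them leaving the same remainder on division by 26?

By pigeonhole, the 26 residue classes mod 26 are the pigeonholes.
With 26 integers one could put 1 in each residue class and have no class reach 2.
The 27th integer pushes some class to 2, so 26·1 + 1 = 27.

27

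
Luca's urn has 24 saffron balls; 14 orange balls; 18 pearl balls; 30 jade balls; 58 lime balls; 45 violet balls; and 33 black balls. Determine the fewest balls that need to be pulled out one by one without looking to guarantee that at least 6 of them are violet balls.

In the worst case for collecting violet balls, every non-violet ball comes out first.
There are 24 + 14 + 18 + 30 + 58 + 33 = 177 non-violet balls altogether.
After those, each further ball must be violet, so 177 + 6 = 183 draws guarantee 6 violet balls.

183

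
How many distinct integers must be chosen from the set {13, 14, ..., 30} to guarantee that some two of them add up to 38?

A set avoiding the sum 38 can contain at most one of each pair {x, 38−x}, plus the 6 elements whose complement lies outside the range or equal to its own complement.
The integers 19, …, 30 (12 of them) are such a set: any two sum to at least 19+20 = 39 > 38.
By pigeonhole, any 13th integer completes one of the 6 pairs, so 13 choices force a sum of 38.

13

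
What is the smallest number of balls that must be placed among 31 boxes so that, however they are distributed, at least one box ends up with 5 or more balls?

125

With 124 balls one could put exactly 4 in each of the 31 boxes, and no box would reach 5.
One more ball must land in a box that already has 4, giving it 5.
So 31 × 4 + 1 = 125 balls are required.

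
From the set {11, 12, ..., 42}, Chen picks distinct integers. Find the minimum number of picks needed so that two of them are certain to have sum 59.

Two chosen integers sum to 59 exactly when both halves of some pair {x, 59−x} with 17 ≤ x ≤ 59−x ≤ 42 are chosen — 13 such pairs.
The remaining 6 elements (those with no distinct partner in range) can never complete a 59-sum, so the worst case takes all of them and one from each pair: 6 + 13 = 19.
The 20th integer has to be the second member of some pair, so 19 + 1 = 20.

20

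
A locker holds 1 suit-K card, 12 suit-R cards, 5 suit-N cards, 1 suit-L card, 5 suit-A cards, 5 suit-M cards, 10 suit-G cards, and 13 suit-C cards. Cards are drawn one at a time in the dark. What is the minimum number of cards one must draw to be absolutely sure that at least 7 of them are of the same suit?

The 8 suits are the holes; the cards drawn are the pigeons.
To avoid 7 of any one suit, the worst case takes at most 6 of each suit, or every card of a suit that has fewer than 6.
That gives 1 + 6 + 5 + 1 + 5 + 5 + 6 + 6 = 35 cards with no suit reaching 7.
The next card forces some suit to 7, so 35 + 1 = 36.

36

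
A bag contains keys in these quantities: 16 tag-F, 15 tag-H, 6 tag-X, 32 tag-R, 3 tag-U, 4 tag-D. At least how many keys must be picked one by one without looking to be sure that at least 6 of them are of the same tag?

An adversary could hand out at most 5 keys per tag (tag-U, tag-D run out sooner): 5 + 5 + 5 + 5 + 3 + 4 = 27 keys and still no tag has 6.
By pigeonhole, one more key lands in a tag already at 5, so 28 draws are enough and 27 are not.

28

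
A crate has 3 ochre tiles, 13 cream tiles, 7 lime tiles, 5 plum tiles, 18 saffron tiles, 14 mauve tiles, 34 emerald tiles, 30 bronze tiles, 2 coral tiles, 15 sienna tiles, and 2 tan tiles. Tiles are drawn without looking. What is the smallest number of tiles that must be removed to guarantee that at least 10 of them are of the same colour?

An adversary could hand out at most 9 tiles per colour (5 colours run out sooner): 3 + 9 + 7 + 5 + 9 + 9 + 9 + 9 + 2 + 9 + 2 = 73 tiles and still no colour has 10.
One more tile lands in a colour already at 9, so 74 draws are enough and 73 are not.

74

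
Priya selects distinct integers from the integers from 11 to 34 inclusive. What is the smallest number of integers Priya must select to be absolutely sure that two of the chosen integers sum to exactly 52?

Two chosen integers sum to 52 exactly when both halves of some pair {x, 52−x} with 18 ≤ x ≤ 52−x ≤ 34 are chosen — 8 such pairs.
The remaining 8 elements (those with no distinct partner in range) can never complete a 52-sum, so the worst case takes all of them and one from each pair: 8 + 8 = 16.
By pigeonhole, the 17th integer has to be the second member of some pair, so 16 + 1 = 17.

17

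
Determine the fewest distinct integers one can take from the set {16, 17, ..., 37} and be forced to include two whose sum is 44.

Two chosen integers sum to 44 exactly when both halves of some pair {x, 44−x} with 16 ≤ x ≤ 44−x ≤ 28 are chosen — 6 such pairs.
The remaining 10 elements (those with no distinct partner in range) can never complete a 44-sum, so the worst case takes all of them and one from each pair: 10 + 6 = 16.
By the pigeonhole principle, the 17th integer has to be the second member of some pair, so 16 + 1 = 17.

17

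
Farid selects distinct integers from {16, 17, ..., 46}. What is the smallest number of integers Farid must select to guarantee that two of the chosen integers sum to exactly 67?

19

Group the elements by complementary pair {x, 67−x}: {21,46}, {22,45}, {23,44}, …, giving 13 two-element pairs and 5 integers whose partner 67−x falls outside [16,46].
Treating each of those 18 groups as a pigeonhole, one can pick one integer per group — 18 integers — with no two summing to 67.
The 19th integer lands in an occupied pair, forcing a sum of 67.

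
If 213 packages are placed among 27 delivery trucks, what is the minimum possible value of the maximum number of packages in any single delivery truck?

By pigeonhole, the 27 delivery trucks are the holes and the 213 packages are the pigeons.
If every delivery truck held at most 7 packages, the total would be at most 27 × 7 = 189, which is less than 213.
So some delivery truck holds at least ⌈213/27⌉ = 8 packages.

8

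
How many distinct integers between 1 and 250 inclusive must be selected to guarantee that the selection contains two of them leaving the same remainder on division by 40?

By the pigeonhole principle, the 40 residue classes mod 40 are the pigeonholes.
With 40 integers one could put 1 in each residue class and have no class reach 2.
The 41st integer pushes some class to 2, so 40·1 + 1 = 41.

41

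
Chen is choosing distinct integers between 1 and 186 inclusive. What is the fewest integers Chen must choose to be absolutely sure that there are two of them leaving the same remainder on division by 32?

By the pigeonhole principle, the 32 residue classes mod 32 are the pigeonholes.
With 32 integers one could put 1 in each residue class and have no class reach 2.
The 33rd integer pushes some class to 2, so 32·1 + 1 = 33.

33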